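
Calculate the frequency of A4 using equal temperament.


Solution.
f = 440 × 2^(n/12) where n = semitones from A4
A4: 0 semitones from A4
f = 440 × 2^(0/12)
f = 440.00 Hz


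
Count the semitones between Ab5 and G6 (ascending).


Working:
Absolute semitone position = octave×12 + chromatic position
Ab5: 5×12 + 8 = 68
G6: 6×12 + 7 = 79
Difference = 79 - 68 = 11
= 11 semitones


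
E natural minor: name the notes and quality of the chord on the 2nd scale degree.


Solution.
E natural minor scale: E F# G A B C D
Diatonic triad on degree 2 stacks scale notes 2, 4, 6: F# A C
F#→A = 3 semitones; F#→C = 6 semitones → diminished triad
= F# A C (diminished)


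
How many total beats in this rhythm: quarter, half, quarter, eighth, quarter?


Beat values:
  quarter = 1 beat
  half = 2 beats
  quarter = 1 beat
  eighth = 0.5 beats
  quarter = 1 beat
Sum = 1 + 2 + 1 + 0.5 + 1
= 5.5 beats


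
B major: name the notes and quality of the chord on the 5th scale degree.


B major scale: B C# D# E F# G# A#
Diatonic triad on degree 5 stacks scale notes 5, 7, 2: F# A# C#
F#→A# = 4 semitones; F#→C# = 7 semitones → major triad
= F# A# C# (major)


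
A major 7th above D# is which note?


Step by step:
A 7th spans 7 letter names, so from D we land on C
A major 7th = 11 semitones above D#
Spell C at that pitch: C##
= C##


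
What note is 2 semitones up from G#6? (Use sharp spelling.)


Step by step:
G#6: chromatic position 8 in octave 6 → absolute = 6×12 + 8 = 80
Transpose up 2: 80 + 2 = 82
82 = 6×12 + 10 → A# in octave 6
Result = A#6


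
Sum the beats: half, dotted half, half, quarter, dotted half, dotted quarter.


Beat values:
  half = 2 beats
  dotted half = 3 beats
  half = 2 beats
  quarter = 1 beat
  dotted half = 3 beats
  dotted quarter = 1.5 beats
Sum = 2 + 3 + 2 + 1 + 3 + 1.5
= 12.5 beats


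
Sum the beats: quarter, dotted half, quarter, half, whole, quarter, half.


Let's work it out.
Beat values:
  quarter = 1 beat
  dotted half = 3 beats
  quarter = 1 beat
  half = 2 beats
  whole = 4 beats
  quarter = 1 beat
  half = 2 beats
Sum = 1 + 3 + 1 + 2 + 4 + 1 + 2
= 14 beats


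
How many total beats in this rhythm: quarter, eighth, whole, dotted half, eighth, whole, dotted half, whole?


Beat values:
  quarter = 1 beat
  eighth = 0.5 beats
  whole = 4 beats
  dotted half = 3 beats
  eighth = 0.5 beats
  whole = 4 beats
  dotted half = 3 beats
  whole = 4 beats
Sum = 1 + 0.5 + 4 + 3 + 0.5 + 4 + 3 + 4
= 20 beats


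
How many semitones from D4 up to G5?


Let's work it out.
Absolute semitone position = octave×12 + chromatic position
D4: 4×12 + 2 = 50
G5: 5×12 + 7 = 67
Difference = 67 - 50 = 17
= 17 semitones


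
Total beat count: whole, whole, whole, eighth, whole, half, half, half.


Beat values:
  whole = 4 beats
  whole = 4 beats
  whole = 4 beats
  eighth = 0.5 beats
  whole = 4 beats
  half = 2 beats
  half = 2 beats
  half = 2 beats
Sum = 4 + 4 + 4 + 0.5 + 4 + 2 + 2 + 2
= 22.5 beats


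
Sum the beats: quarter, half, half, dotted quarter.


Let's work it out.
Beat values:
  quarter = 1 beat
  half = 2 beats
  half = 2 beats
  dotted quarter = 1.5 beats
Sum = 1 + 2 + 2 + 1.5
= 6.5 beats


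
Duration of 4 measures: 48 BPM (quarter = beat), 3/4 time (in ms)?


Solution.
Quarter-note beat duration = 60000 / 48 ms
Beats per measure (3/4) = 3
One measure = 3 × 60000 / 48 = 180000 / 48 ms
4 measures = 4 × 180000 / 48 = 720000 / 48
= 15000.0 ms


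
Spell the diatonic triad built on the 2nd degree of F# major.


F# major scale: F# G# A# B C# D# E#
Diatonic triad on degree 2 stacks scale notes 2, 4, 6: G# B D#
G#→B = 3 semitones; G#→D# = 7 semitones → minor triad
= G# B D# (minor)


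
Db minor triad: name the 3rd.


Let's work it out.
Minor triad = root + minor 3rd (3 semitones) + perfect 5th (7 semitones)
A triad on Db stacks thirds, so the chord tones use letter names D-F-A
Root: Db
Minor 3rd above Db: Fb
Perfect 5th above Db: Ab
The 3rd = Fb


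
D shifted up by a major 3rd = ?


Step by step:
major 3rd: 3 letter names, 4 semitones
Letter: D + 2 → F
Pitch: D + 4 semitones, spelled as an F → F#
= F#


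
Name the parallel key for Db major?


Step by step:
Parallel keys share the same tonic but differ in mode
Db major → parallel is Db minor
= Db minor


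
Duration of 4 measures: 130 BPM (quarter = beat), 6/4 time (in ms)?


Quarter-note beat duration = 60000 / 130 ms
Beats per measure (6/4) = 6
One measure = 6 × 60000 / 130 = 360000 / 130 ms
4 measures = 4 × 360000 / 130 = 1440000 / 130
= 11076.9 ms


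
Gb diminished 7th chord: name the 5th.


Let's work it out.
Diminished 7th chord = root + minor 3rd + diminished 5th + diminished 7th
Seventh chords stack in thirds, so the letter names are G-B-D-F
Root: Gb
Minor 3rd above Gb: Bbb
Diminished 5th above Gb: Dbb
Diminished 7th above Gb: Fbb
The 5th = Dbb


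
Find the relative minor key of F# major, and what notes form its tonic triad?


Working:
The relative minor shares the major's key signature and starts on its 6th degree
6th degree = a major 6th above the tonic; a major 6th above F# is D#
→ relative minor of F# major is D# minor
Tonic triad of D# minor = root + minor 3rd + perfect 5th = D# F# A#
= D# minor; triad = D# F# A#


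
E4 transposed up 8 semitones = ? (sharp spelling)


Solution.
E4: chromatic position 4 in octave 4 → absolute = 4×12 + 4 = 52
Transpose up 8: 52 + 8 = 60
60 = 5×12 + 0 → C in octave 5
Result = C5


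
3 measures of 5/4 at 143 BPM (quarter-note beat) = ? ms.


Quarter-note beat duration = 60000 / 143 ms
Beats per measure (5/4) = 5
One measure = 5 × 60000 / 143 = 300000 / 143 ms
3 measures = 3 × 300000 / 143 = 900000 / 143
= 6293.7 ms


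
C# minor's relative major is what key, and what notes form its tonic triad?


The relative major shares the key signature and is a minor 3rd above the minor tonic
A minor 3rd above C# is E
→ relative major of C# minor is E major
Tonic triad of E major = root + major 3rd + perfect 5th = E G# B
= E major; triad = E G# B


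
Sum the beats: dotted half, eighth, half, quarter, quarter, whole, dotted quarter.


Beat values:
  dotted half = 3 beats
  eighth = 0.5 beats
  half = 2 beats
  quarter = 1 beat
  quarter = 1 beat
  whole = 4 beats
  dotted quarter = 1.5 beats
Sum = 3 + 0.5 + 2 + 1 + 1 + 4 + 1.5
= 13 beats


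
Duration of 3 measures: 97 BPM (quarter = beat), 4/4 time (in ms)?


Quarter-note beat duration = 60000 / 97 ms
Beats per measure (4/4) = 4
One measure = 4 × 60000 / 97 = 240000 / 97 ms
3 measures = 3 × 240000 / 97 = 720000 / 97
= 7422.7 ms


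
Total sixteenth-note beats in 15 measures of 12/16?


Solution.
Time signature 12/16: the bottom number 16 means the sixteenth note gets one count
The top number 12 means 12 sixteenth-note beats per measure
Total = 12 × 15 measures
= 180 sixteenth-note beats


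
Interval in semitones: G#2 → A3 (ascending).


Let's work it out.
Absolute semitone position = octave×12 + chromatic position
G#2: 2×12 + 8 = 32
A3: 3×12 + 9 = 45
Difference = 45 - 32 = 13
= 13 semitones


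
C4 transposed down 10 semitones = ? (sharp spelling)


Working:
C4: chromatic position 0 in octave 4 → absolute = 4×12 + 0 = 48
Transpose down 10: 48 - 10 = 38
38 = 3×12 + 2 → D in octave 3
Result = D3


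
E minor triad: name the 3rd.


Working:
Minor triad = root + minor 3rd (3 semitones) + perfect 5th (7 semitones)
A triad on E stacks thirds, so the chord tones use letter names E-G-B
Root: E
Minor 3rd above E: G
Perfect 5th above E: B
The 3rd = G


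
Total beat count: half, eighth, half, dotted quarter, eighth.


Reasoning:
Beat values:
  half = 2 beats
  eighth = 0.5 beats
  half = 2 beats
  dotted quarter = 1.5 beats
  eighth = 0.5 beats
Sum = 2 + 0.5 + 2 + 1.5 + 0.5
= 6.5 beats


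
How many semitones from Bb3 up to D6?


Step by step:
Absolute semitone position = octave×12 + chromatic position
Bb3: 3×12 + 10 = 46
D6: 6×12 + 2 = 74
Difference = 74 - 46 = 28
= 28 semitones


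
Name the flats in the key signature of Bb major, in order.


Flat major keys: C(0), F(1), Bb(2), Eb(3), Ab(4), Db(5), Gb(6), Cb(7)
Bb major has 2 flats
Order of flats: Bb Eb Ab Db Gb Cb Fb → first 2: Bb, Eb
= Bb, Eb


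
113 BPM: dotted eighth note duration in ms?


Working:
One quarter-note beat = 60000 / BPM = 60000 / 113 ms
Dotted eighth note = 3/4 × quarter note
Duration = 3/4 × 60000 / 113 = 45000 / 113
= 398.2 ms


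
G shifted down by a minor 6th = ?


minor 6th: 6 letter names, 8 semitones
Letter: G - 5 → B
Pitch: G - 8 semitones, spelled as a B → B
= B


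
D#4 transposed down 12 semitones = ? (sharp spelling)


Reasoning:
D#4: chromatic position 3 in octave 4 → absolute = 4×12 + 3 = 51
Transpose down 12: 51 - 12 = 39
39 = 3×12 + 3 → D# in octave 3
Result = D#3


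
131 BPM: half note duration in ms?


One quarter-note beat = 60000 / BPM = 60000 / 131 ms
Half note = 2 × quarter note
Duration = 2 × 60000 / 131 = 120000 / 131
= 916.0 ms


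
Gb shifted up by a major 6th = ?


Solution.
major 6th: 6 letter names, 9 semitones
Letter: G + 5 → E
Pitch: Gb + 9 semitones, spelled as an E → Eb
= Eb


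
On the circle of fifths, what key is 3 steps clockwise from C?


Solution.
Each clockwise step on the circle of fifths moves up a perfect 5th
From C: C → G → D → A
= A


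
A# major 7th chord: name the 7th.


Step by step:
Major 7th chord = root + major 3rd + perfect 5th + major 7th
Seventh chords stack in thirds, so the letter names are A-C-E-G
Root: A#
Major 3rd above A#: C##
Perfect 5th above A#: E#
Major 7th above A#: G##
The 7th = G##


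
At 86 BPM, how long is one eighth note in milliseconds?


Step by step:
One quarter-note beat = 60000 / BPM = 60000 / 86 ms
Eighth note = 1/2 × quarter note
Duration = 1/2 × 60000 / 86 = 30000 / 86
= 348.8 ms


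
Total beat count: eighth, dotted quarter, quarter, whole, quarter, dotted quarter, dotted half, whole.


Beat values:
  eighth = 0.5 beats
  dotted quarter = 1.5 beats
  quarter = 1 beat
  whole = 4 beats
  quarter = 1 beat
  dotted quarter = 1.5 beats
  dotted half = 3 beats
  whole = 4 beats
Sum = 0.5 + 1.5 + 1 + 4 + 1 + 1.5 + 3 + 4
= 16.5 beats


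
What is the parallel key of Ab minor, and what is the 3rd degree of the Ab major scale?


Parallel keys share the same tonic but differ in mode
Ab minor → parallel is Ab major
Ab major scale: Ab Bb C Db Eb F G
= Ab major; 3rd degree = C


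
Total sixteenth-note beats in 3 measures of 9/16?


Let's work it out.
Time signature 9/16: the bottom number 16 means the sixteenth note gets one count
The top number 9 means 9 sixteenth-note beats per measure
Total = 9 × 3 measures
= 27 sixteenth-note beats


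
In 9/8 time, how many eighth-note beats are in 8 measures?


Solution.
Time signature 9/8: the bottom number 8 means the eighth note gets one count
The top number 9 means 9 eighth-note beats per measure
Total = 9 × 8 measures
= 72 eighth-note beats


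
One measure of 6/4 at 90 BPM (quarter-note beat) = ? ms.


Quarter-note beat duration = 60000 / 90 ms
Beats per measure (6/4) = 6
One measure = 6 × 60000 / 90 = 360000 / 90 ms
= 4000.0 ms


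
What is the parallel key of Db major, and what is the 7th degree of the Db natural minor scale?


Reasoning:
Parallel keys share the same tonic but differ in mode
Db major → parallel is Db minor
Db natural minor scale: Db Eb Fb Gb Ab Bbb Cb
= Db minor; 7th degree = Cb


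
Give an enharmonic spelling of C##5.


Step by step:
Enharmonic notes sound the same pitch but are spelled with different letter names
C## and D name the same pitch class
= D5


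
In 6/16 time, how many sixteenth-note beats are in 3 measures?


Working:
Time signature 6/16: the bottom number 16 means the sixteenth note gets one count
The top number 6 means 6 sixteenth-note beats per measure
Total = 6 × 3 measures
= 18 sixteenth-note beats


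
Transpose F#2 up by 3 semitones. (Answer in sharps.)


Working:
F#2: chromatic position 6 in octave 2 → absolute = 2×12 + 6 = 30
Transpose up 3: 30 + 3 = 33
33 = 2×12 + 9 → A in octave 2
Result = A2


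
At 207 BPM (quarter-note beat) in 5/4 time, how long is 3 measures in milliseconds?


Working:
Quarter-note beat duration = 60000 / 207 ms
Beats per measure (5/4) = 5
One measure = 5 × 60000 / 207 = 300000 / 207 ms
3 measures = 3 × 300000 / 207 = 900000 / 207
= 4347.8 ms


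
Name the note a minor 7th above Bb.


Reasoning:
A 7th spans 7 letter names, so from B we land on A
A minor 7th = 10 semitones above Bb
Spell A at that pitch: Ab
= Ab


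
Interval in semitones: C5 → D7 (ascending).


Reasoning:
Absolute semitone position = octave×12 + chromatic position
C5: 5×12 + 0 = 60
D7: 7×12 + 2 = 86
Difference = 86 - 60 = 26
= 26 semitones


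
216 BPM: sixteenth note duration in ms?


Reasoning:
One quarter-note beat = 60000 / BPM = 60000 / 216 ms
Sixteenth note = 1/4 × quarter note
Duration = 1/4 × 60000 / 216 = 15000 / 216
= 69.4 ms


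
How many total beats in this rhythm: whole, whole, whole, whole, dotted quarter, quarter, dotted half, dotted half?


Step by step:
Beat values:
  whole = 4 beats
  whole = 4 beats
  whole = 4 beats
  whole = 4 beats
  dotted quarter = 1.5 beats
  quarter = 1 beat
  dotted half = 3 beats
  dotted half = 3 beats
Sum = 4 + 4 + 4 + 4 + 1.5 + 1 + 3 + 3
= 24.5 beats


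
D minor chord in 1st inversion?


Step by step:
Root position: D F A
1st inversion: move root up an octave
Bass note: F
Notes (bottom to top) = F A D


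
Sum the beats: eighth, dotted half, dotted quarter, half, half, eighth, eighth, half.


Reasoning:
Beat values:
  eighth = 0.5 beats
  dotted half = 3 beats
  dotted quarter = 1.5 beats
  half = 2 beats
  half = 2 beats
  eighth = 0.5 beats
  eighth = 0.5 beats
  half = 2 beats
Sum = 0.5 + 3 + 1.5 + 2 + 2 + 0.5 + 0.5 + 2
= 12 beats


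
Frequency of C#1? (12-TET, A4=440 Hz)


Working:
f = 440 × 2^(n/12) where n = semitones from A4
C#1: -44 semitones from A4
f = 440 × 2^(-44/12)
f = 34.65 Hz


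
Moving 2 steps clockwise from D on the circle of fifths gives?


Let's work it out.
Each clockwise step on the circle of fifths moves up a perfect 5th
From D: D → A → E
= E


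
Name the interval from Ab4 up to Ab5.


Letter names: A → A spans 8 letter names → an octave
Semitones: Ab4 → Ab5 = 12 half-steps
An octave of 12 semitones is a perfect octave
= perfect octave


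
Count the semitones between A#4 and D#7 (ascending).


Working:
Absolute semitone position = octave×12 + chromatic position
A#4: 4×12 + 10 = 58
D#7: 7×12 + 3 = 87
Difference = 87 - 58 = 29
= 29 semitones


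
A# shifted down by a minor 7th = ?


Let's work it out.
minor 7th: 7 letter names, 10 semitones
Letter: A - 6 → B
Pitch: A# - 10 semitones, spelled as a B → B#
= B#


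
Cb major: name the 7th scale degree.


Reasoning:
Major scale pattern: W-W-H-W-W-W-H (2-2-1-2-2-2-1 semitones)
Starting from Cb:
  Cb + 2 semitones → Db
  Db + 2 semitones → Eb
  Eb + 1 semitone → Fb
  Fb + 2 semitones → Gb
  Gb + 2 semitones → Ab
  Ab + 2 semitones → Bb
  Bb + 1 semitone → Cb
Scale: Cb Db Eb Fb Gb Ab Bb
Degree 7 = Bb


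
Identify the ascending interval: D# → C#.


Working:
Letter names: D → C spans 7 letter names → a 7th
Semitones: D# → C# = 10 half-steps
A 7th of 10 semitones is a minor 7th
= minor 7th


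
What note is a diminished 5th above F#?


Step by step:
A 5th spans 5 letter names, so from F we land on C
A diminished 5th = 6 semitones above F#
Spell C at that pitch: C
= C


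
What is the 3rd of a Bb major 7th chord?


Working:
Major 7th chord = root + major 3rd + perfect 5th + major 7th
Seventh chords stack in thirds, so the letter names are B-D-F-A
Root: Bb
Major 3rd above Bb: D
Perfect 5th above Bb: F
Major 7th above Bb: A
The 3rd = D


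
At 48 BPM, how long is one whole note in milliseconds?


One quarter-note beat = 60000 / BPM = 60000 / 48 ms
Whole note = 4 × quarter note
Duration = 4 × 60000 / 48 = 240000 / 48
= 5000.0 ms


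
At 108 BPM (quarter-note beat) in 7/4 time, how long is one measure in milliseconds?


Quarter-note beat duration = 60000 / 108 ms
Beats per measure (7/4) = 7
One measure = 7 × 60000 / 108 = 420000 / 108 ms
= 3888.9 ms


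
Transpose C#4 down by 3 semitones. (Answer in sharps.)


Step by step:
C#4: chromatic position 1 in octave 4 → absolute = 4×12 + 1 = 49
Transpose down 3: 49 - 3 = 46
46 = 3×12 + 10 → A# in octave 3
Result = A#3


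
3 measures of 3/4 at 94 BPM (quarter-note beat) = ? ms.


Let's work it out.
Quarter-note beat duration = 60000 / 94 ms
Beats per measure (3/4) = 3
One measure = 3 × 60000 / 94 = 180000 / 94 ms
3 measures = 3 × 180000 / 94 = 540000 / 94
= 5744.7 ms


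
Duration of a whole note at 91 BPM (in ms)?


Working:
One quarter-note beat = 60000 / BPM = 60000 / 91 ms
Whole note = 4 × quarter note
Duration = 4 × 60000 / 91 = 240000 / 91
= 2637.4 ms


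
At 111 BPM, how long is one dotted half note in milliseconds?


Working:
One quarter-note beat = 60000 / BPM = 60000 / 111 ms
Dotted half note = 3 × quarter note
Duration = 3 × 60000 / 111 = 180000 / 111
= 1621.6 ms


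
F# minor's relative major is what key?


The relative major shares the key signature and is a minor 3rd above the minor tonic
A minor 3rd above F# is A
→ relative major of F# minor is A major
= A major


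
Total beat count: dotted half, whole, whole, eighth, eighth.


Beat values:
  dotted half = 3 beats
  whole = 4 beats
  whole = 4 beats
  eighth = 0.5 beats
  eighth = 0.5 beats
Sum = 3 + 4 + 4 + 0.5 + 0.5
= 12 beats


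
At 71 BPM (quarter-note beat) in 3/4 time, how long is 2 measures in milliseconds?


Step by step:
Quarter-note beat duration = 60000 / 71 ms
Beats per measure (3/4) = 3
One measure = 3 × 60000 / 71 = 180000 / 71 ms
2 measures = 2 × 180000 / 71 = 360000 / 71
= 5070.4 ms


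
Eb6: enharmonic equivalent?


Working:
Enharmonic notes sound the same pitch but are spelled with different letter names
Eb and D# name the same pitch class
= D#6


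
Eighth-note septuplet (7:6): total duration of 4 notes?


Septuplet: 7 notes occupy the space of 6 eighth notes
Space = 6 × 1/2 = 3 beats
Each septuplet note = 3 / 7 = 3/7 beats
4 notes = 4 × 3/7 = 12/7
= 12/7 beats


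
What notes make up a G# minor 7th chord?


Reasoning:
Minor 7th chord = root + minor 3rd + perfect 5th + minor 7th
Seventh chords stack in thirds, so the letter names are G-B-D-F
Root: G#
Minor 3rd above G#: B
Perfect 5th above G#: D#
Minor 7th above G#: F#
Chord = G# B D# F#


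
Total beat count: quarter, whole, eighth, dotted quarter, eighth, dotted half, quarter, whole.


Working:
Beat values:
  quarter = 1 beat
  whole = 4 beats
  eighth = 0.5 beats
  dotted quarter = 1.5 beats
  eighth = 0.5 beats
  dotted half = 3 beats
  quarter = 1 beat
  whole = 4 beats
Sum = 1 + 4 + 0.5 + 1.5 + 0.5 + 3 + 1 + 4
= 15.5 beats


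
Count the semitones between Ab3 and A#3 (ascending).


Solution.
Absolute semitone position = octave×12 + chromatic position
Ab3: 3×12 + 8 = 44
A#3: 3×12 + 10 = 46
Difference = 46 - 44 = 2
= 2 semitones


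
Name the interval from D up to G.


Step by step:
Letter names: D → G spans 4 letter names → a 4th
Semitones: D → G = 5 half-steps
A 4th of 5 semitones is a perfect 4th
= perfect 4th


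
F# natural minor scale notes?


Reasoning:
Natural minor scale pattern: W-H-W-W-H-W-W (2-1-2-2-1-2-2 semitones)
Starting from F#:
  F# + 2 semitones → G#
  G# + 1 semitone → A
  A + 2 semitones → B
  B + 2 semitones → C#
  C# + 1 semitone → D
  D + 2 semitones → E
  E + 2 semitones → F#
Scale = F# G# A B C# D E


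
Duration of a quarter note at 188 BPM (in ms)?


Step by step:
One quarter-note beat = 60000 / BPM = 60000 / 188 ms
Duration = 60000 / 188
= 319.1 ms


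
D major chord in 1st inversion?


Step by step:
Root position: D F# A
1st inversion: move root up an octave
Bass note: F#
Notes (bottom to top) = F# A D


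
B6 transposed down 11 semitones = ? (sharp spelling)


Let's work it out.
B6: chromatic position 11 in octave 6 → absolute = 6×12 + 11 = 83
Transpose down 11: 83 - 11 = 72
72 = 6×12 + 0 → C in octave 6
Result = C6


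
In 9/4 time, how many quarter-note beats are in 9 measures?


Time signature 9/4: the bottom number 4 means the quarter note gets one count
The top number 9 means 9 quarter-note beats per measure
Total = 9 × 9 measures
= 81 quarter-note beats


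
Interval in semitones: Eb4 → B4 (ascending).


Working:
Absolute semitone position = octave×12 + chromatic position
Eb4: 4×12 + 3 = 51
B4: 4×12 + 11 = 59
Difference = 59 - 51 = 8
= 8 semitones


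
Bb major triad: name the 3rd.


Reasoning:
Major triad = root + major 3rd (4 semitones) + perfect 5th (7 semitones)
A triad on Bb stacks thirds, so the chord tones use letter names B-D-F
Root: Bb
Major 3rd above Bb: D
Perfect 5th above Bb: F
The 3rd = D


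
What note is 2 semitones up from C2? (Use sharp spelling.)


C2: chromatic position 0 in octave 2 → absolute = 2×12 + 0 = 24
Transpose up 2: 24 + 2 = 26
26 = 2×12 + 2 → D in octave 2
Result = D2


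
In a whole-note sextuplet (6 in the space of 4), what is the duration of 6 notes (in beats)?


Solution.
Sextuplet: 6 notes occupy the space of 4 whole notes
Space = 4 × 4 = 16 beats
Each sextuplet note = 16 / 6 = 8/3 beats
6 notes = 6 × 8/3 = 16
= 16 beats


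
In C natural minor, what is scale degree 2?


Working:
Natural minor scale pattern: W-H-W-W-H-W-W (2-1-2-2-1-2-2 semitones)
Starting from C:
  C + 2 semitones → D
  D + 1 semitone → Eb
  Eb + 2 semitones → F
  F + 2 semitones → G
  G + 1 semitone → Ab
  Ab + 2 semitones → Bb
  Bb + 2 semitones → C
Scale: C D Eb F G Ab Bb
Degree 2 = D


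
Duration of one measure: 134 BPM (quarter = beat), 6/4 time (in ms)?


Let's work it out.
Quarter-note beat duration = 60000 / 134 ms
Beats per measure (6/4) = 6
One measure = 6 × 60000 / 134 = 360000 / 134 ms
= 2686.6 ms


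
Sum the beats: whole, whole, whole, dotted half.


Step by step:
Beat values:
  whole = 4 beats
  whole = 4 beats
  whole = 4 beats
  dotted half = 3 beats
Sum = 4 + 4 + 4 + 3
= 15 beats


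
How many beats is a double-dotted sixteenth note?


Working:
Base sixteenth note = 1/4 beats
Dot 1 adds half the previous value: +1/8
Dot 2 adds half the previous value: +1/16
One double-dotted sixteenth = 1/4 + 1/8 + 1/16 = 7/16
= 7/16 beats


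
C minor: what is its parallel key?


Solution.
Parallel keys share the same tonic but differ in mode
C minor → parallel is C major
= C major


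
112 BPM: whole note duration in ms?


One quarter-note beat = 60000 / BPM = 60000 / 112 ms
Whole note = 4 × quarter note
Duration = 4 × 60000 / 112 = 240000 / 112
= 2142.9 ms


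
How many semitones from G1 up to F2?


Let's work it out.
Absolute semitone position = octave×12 + chromatic position
G1: 1×12 + 7 = 19
F2: 2×12 + 5 = 29
Difference = 29 - 19 = 10
= 10 semitones


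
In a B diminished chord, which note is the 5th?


Let's work it out.
Diminished triad = root + minor 3rd (3 semitones) + diminished 5th (6 semitones)
A triad on B stacks thirds, so the chord tones use letter names B-D-F
Root: B
Minor 3rd above B: D
Diminished 5th above B: F
The 5th = F


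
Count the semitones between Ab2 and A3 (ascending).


Working:
Absolute semitone position = octave×12 + chromatic position
Ab2: 2×12 + 8 = 32
A3: 3×12 + 9 = 45
Difference = 45 - 32 = 13
= 13 semitones


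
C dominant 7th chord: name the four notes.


Reasoning:
Dominant 7th chord = root + major 3rd + perfect 5th + minor 7th
Seventh chords stack in thirds, so the letter names are C-E-G-B
Root: C
Major 3rd above C: E
Perfect 5th above C: G
Minor 7th above C: Bb
Chord = C E G Bb


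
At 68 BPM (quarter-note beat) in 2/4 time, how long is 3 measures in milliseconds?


Let's work it out.
Quarter-note beat duration = 60000 / 68 ms
Beats per measure (2/4) = 2
One measure = 2 × 60000 / 68 = 120000 / 68 ms
3 measures = 3 × 120000 / 68 = 360000 / 68
= 5294.1 ms


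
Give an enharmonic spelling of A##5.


Reasoning:
Enharmonic notes sound the same pitch but are spelled with different letter names
A## and B name the same pitch class
= B5


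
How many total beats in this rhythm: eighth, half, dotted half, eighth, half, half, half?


Working:
Beat values:
  eighth = 0.5 beats
  half = 2 beats
  dotted half = 3 beats
  eighth = 0.5 beats
  half = 2 beats
  half = 2 beats
  half = 2 beats
Sum = 0.5 + 2 + 3 + 0.5 + 2 + 2 + 2
= 12 beats


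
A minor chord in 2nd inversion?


Solution.
Root position: A C E
2nd inversion: move root and 3rd up an octave
Bass note: E
Notes (bottom to top) = E A C


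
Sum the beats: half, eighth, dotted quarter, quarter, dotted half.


Beat values:
  half = 2 beats
  eighth = 0.5 beats
  dotted quarter = 1.5 beats
  quarter = 1 beat
  dotted half = 3 beats
Sum = 2 + 0.5 + 1.5 + 1 + 3
= 8 beats


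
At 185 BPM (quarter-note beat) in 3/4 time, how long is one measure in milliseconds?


Reasoning:
Quarter-note beat duration = 60000 / 185 ms
Beats per measure (3/4) = 3
One measure = 3 × 60000 / 185 = 180000 / 185 ms
= 973.0 ms


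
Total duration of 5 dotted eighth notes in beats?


Base eighth note = 1/2 beats
Dot 1 adds half the previous value: +1/4
One dotted eighth = 1/2 + 1/4 = 3/4
5 of them = 5 × 3/4 = 15/4
= 15/4 beats


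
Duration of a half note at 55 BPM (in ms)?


Step by step:
One quarter-note beat = 60000 / BPM = 60000 / 55 ms
Half note = 2 × quarter note
Duration = 2 × 60000 / 55 = 120000 / 55
= 2181.8 ms


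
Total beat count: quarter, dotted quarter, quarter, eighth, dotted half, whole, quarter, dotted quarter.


Beat values:
  quarter = 1 beat
  dotted quarter = 1.5 beats
  quarter = 1 beat
  eighth = 0.5 beats
  dotted half = 3 beats
  whole = 4 beats
  quarter = 1 beat
  dotted quarter = 1.5 beats
Sum = 1 + 1.5 + 1 + 0.5 + 3 + 4 + 1 + 1.5
= 13.5 beats


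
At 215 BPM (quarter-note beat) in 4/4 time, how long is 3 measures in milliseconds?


Solution.
Quarter-note beat duration = 60000 / 215 ms
Beats per measure (4/4) = 4
One measure = 4 × 60000 / 215 = 240000 / 215 ms
3 measures = 3 × 240000 / 215 = 720000 / 215
= 3348.8 ms


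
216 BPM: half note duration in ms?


One quarter-note beat = 60000 / BPM = 60000 / 216 ms
Half note = 2 × quarter note
Duration = 2 × 60000 / 216 = 120000 / 216
= 555.6 ms


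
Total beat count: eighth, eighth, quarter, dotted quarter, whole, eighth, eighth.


Working:
Beat values:
  eighth = 0.5 beats
  eighth = 0.5 beats
  quarter = 1 beat
  dotted quarter = 1.5 beats
  whole = 4 beats
  eighth = 0.5 beats
  eighth = 0.5 beats
Sum = 0.5 + 0.5 + 1 + 1.5 + 4 + 0.5 + 0.5
= 8.5 beats


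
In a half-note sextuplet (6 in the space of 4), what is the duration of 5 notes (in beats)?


Let's work it out.
Sextuplet: 6 notes occupy the space of 4 half notes
Space = 4 × 2 = 8 beats
Each sextuplet note = 8 / 6 = 4/3 beats
5 notes = 5 × 4/3 = 20/3
= 20/3 beats


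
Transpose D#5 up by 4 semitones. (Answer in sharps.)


Solution.
D#5: chromatic position 3 in octave 5 → absolute = 5×12 + 3 = 63
Transpose up 4: 63 + 4 = 67
67 = 5×12 + 7 → G in octave 5
Result = G5


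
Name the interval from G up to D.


Working:
Letter names: G → D spans 5 letter names → a 5th
Semitones: G → D = 7 half-steps
A 5th of 7 semitones is a perfect 5th
= perfect 5th


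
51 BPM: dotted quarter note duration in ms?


Solution.
One quarter-note beat = 60000 / BPM = 60000 / 51 ms
Dotted quarter note = 3/2 × quarter note
Duration = 3/2 × 60000 / 51 = 90000 / 51
= 1764.7 ms


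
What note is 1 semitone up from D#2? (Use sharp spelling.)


Working:
D#2: chromatic position 3 in octave 2 → absolute = 2×12 + 3 = 27
Transpose up 1: 27 + 1 = 28
28 = 2×12 + 4 → E in octave 2
Result = E2


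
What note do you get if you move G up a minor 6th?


Solution.
minor 6th: 6 letter names, 8 semitones
Letter: G + 5 → E
Pitch: G + 8 semitones, spelled as an E → Eb
= Eb


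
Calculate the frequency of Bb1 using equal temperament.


f = 440 × 2^(n/12) where n = semitones from A4
Bb1: -35 semitones from A4
f = 440 × 2^(-35/12)
f = 58.27 Hz


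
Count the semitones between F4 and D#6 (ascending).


Let's work it out.
Absolute semitone position = octave×12 + chromatic position
F4: 4×12 + 5 = 53
D#6: 6×12 + 3 = 75
Difference = 75 - 53 = 22
= 22 semitones


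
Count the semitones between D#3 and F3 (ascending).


Absolute semitone position = octave×12 + chromatic position
D#3: 3×12 + 3 = 39
F3: 3×12 + 5 = 41
Difference = 41 - 39 = 2
= 2 semitones


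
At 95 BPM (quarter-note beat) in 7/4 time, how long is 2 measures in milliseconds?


Let's work it out.
Quarter-note beat duration = 60000 / 95 ms
Beats per measure (7/4) = 7
One measure = 7 × 60000 / 95 = 420000 / 95 ms
2 measures = 2 × 420000 / 95 = 840000 / 95
= 8842.1 ms


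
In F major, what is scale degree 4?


Reasoning:
Major scale pattern: W-W-H-W-W-W-H (2-2-1-2-2-2-1 semitones)
Starting from F:
  F + 2 semitones → G
  G + 2 semitones → A
  A + 1 semitone → Bb
  Bb + 2 semitones → C
  C + 2 semitones → D
  D + 2 semitones → E
  E + 1 semitone → F
Scale: F G A Bb C D E
Degree 4 = Bb


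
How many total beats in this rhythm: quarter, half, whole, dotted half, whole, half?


Let's work it out.
Beat values:
  quarter = 1 beat
  half = 2 beats
  whole = 4 beats
  dotted half = 3 beats
  whole = 4 beats
  half = 2 beats
Sum = 1 + 2 + 4 + 3 + 4 + 2
= 16 beats


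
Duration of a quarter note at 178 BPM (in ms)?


One quarter-note beat = 60000 / BPM = 60000 / 178 ms
Duration = 60000 / 178
= 337.1 ms


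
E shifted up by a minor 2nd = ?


minor 2nd: 2 letter names, 1 semitones
Letter: E + 1 → F
Pitch: E + 1 semitones, spelled as an F → F
= F


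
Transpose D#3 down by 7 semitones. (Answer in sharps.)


D#3: chromatic position 3 in octave 3 → absolute = 3×12 + 3 = 39
Transpose down 7: 39 - 7 = 32
32 = 2×12 + 8 → G# in octave 2
Result = G#2


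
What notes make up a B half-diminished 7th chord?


Half-diminished 7th chord = root + minor 3rd + diminished 5th + minor 7th
Seventh chords stack in thirds, so the letter names are B-D-F-A
Root: B
Minor 3rd above B: D
Diminished 5th above B: F
Minor 7th above B: A
Chord = B D F A


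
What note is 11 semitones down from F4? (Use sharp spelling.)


Let's work it out.
F4: chromatic position 5 in octave 4 → absolute = 4×12 + 5 = 53
Transpose down 11: 53 - 11 = 42
42 = 3×12 + 6 → F# in octave 3
Result = F#3


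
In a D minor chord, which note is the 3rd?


Solution.
Minor triad = root + minor 3rd (3 semitones) + perfect 5th (7 semitones)
A triad on D stacks thirds, so the chord tones use letter names D-F-A
Root: D
Minor 3rd above D: F
Perfect 5th above D: A
The 3rd = F


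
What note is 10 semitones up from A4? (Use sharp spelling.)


Let's work it out.
A4: chromatic position 9 in octave 4 → absolute = 4×12 + 9 = 57
Transpose up 10: 57 + 10 = 67
67 = 5×12 + 7 → G in octave 5
Result = G5


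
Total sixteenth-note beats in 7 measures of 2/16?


Let's work it out.
Time signature 2/16: the bottom number 16 means the sixteenth note gets one count
The top number 2 means 2 sixteenth-note beats per measure
Total = 2 × 7 measures
= 14 sixteenth-note beats


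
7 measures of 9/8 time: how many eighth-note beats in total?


Solution.
Time signature 9/8: the bottom number 8 means the eighth note gets one count
The top number 9 means 9 eighth-note beats per measure
Total = 9 × 7 measures
= 63 eighth-note beats


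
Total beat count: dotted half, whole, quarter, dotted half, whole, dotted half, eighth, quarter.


Step by step:
Beat values:
  dotted half = 3 beats
  whole = 4 beats
  quarter = 1 beat
  dotted half = 3 beats
  whole = 4 beats
  dotted half = 3 beats
  eighth = 0.5 beats
  quarter = 1 beat
Sum = 3 + 4 + 1 + 3 + 4 + 3 + 0.5 + 1
= 19.5 beats


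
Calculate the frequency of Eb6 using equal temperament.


Solution.
f = 440 × 2^(n/12) where n = semitones from A4
Eb6: 18 semitones from A4
f = 440 × 2^(18/12)
f = 1244.51 Hz


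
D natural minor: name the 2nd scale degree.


Natural minor scale pattern: W-H-W-W-H-W-W (2-1-2-2-1-2-2 semitones)
Starting from D:
  D + 2 semitones → E
  E + 1 semitone → F
  F + 2 semitones → G
  G + 2 semitones → A
  A + 1 semitone → Bb
  Bb + 2 semitones → C
  C + 2 semitones → D
Scale: D E F G A Bb C
Degree 2 = E


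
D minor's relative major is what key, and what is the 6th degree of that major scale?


Solution.
The relative major shares the key signature and is a minor 3rd above the minor tonic
A minor 3rd above D is F
→ relative major of D minor is F major
F major scale: F G A Bb C D E
= F major; 6th degree = D


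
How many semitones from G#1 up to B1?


Reasoning:
Absolute semitone position = octave×12 + chromatic position
G#1: 1×12 + 8 = 20
B1: 1×12 + 11 = 23
Difference = 23 - 20 = 3
= 3 semitones


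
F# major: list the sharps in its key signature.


Working:
Sharp major keys follow the circle of fifths: C(0), G(1), D(2), A(3), E(4), B(5), F#(6), C#(7)
F# major has 6 sharps
Order of sharps: F# C# G# D# A# E# B# → first 6: F#, C#, G#, D#, A#, E#
= F#, C#, G#, D#, A#, E#


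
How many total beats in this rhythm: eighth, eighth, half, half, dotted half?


Let's work it out.
Beat values:
  eighth = 0.5 beats
  eighth = 0.5 beats
  half = 2 beats
  half = 2 beats
  dotted half = 3 beats
Sum = 0.5 + 0.5 + 2 + 2 + 3
= 8 beats


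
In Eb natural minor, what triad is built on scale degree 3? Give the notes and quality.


Solution.
Eb natural minor scale: Eb F Gb Ab Bb Cb Db
Diatonic triad on degree 3 stacks scale notes 3, 5, 7: Gb Bb Db
Gb→Bb = 4 semitones; Gb→Db = 7 semitones → major triad
= Gb Bb Db (major)


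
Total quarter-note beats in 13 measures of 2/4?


Step by step:
Time signature 2/4: the bottom number 4 means the quarter note gets one count
The top number 2 means 2 quarter-note beats per measure
Total = 2 × 13 measures
= 26 quarter-note beats


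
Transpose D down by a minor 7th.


Reasoning:
minor 7th: 7 letter names, 10 semitones
Letter: D - 6 → E
Pitch: D - 10 semitones, spelled as an E → E
= E


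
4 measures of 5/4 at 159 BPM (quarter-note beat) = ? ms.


Solution.
Quarter-note beat duration = 60000 / 159 ms
Beats per measure (5/4) = 5
One measure = 5 × 60000 / 159 = 300000 / 159 ms
4 measures = 4 × 300000 / 159 = 1200000 / 159
= 7547.2 ms


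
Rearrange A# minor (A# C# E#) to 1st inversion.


Root position: A# C# E#
1st inversion: move root up an octave
Bass note: C#
Notes (bottom to top) = C# E# A#


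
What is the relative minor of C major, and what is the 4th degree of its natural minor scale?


Working:
The relative minor shares the major's key signature and starts on its 6th degree
6th degree = a major 6th above the tonic; a major 6th above C is A
→ relative minor of C major is A minor
A natural minor scale: A B C D E F G
= A minor; 4th degree = D


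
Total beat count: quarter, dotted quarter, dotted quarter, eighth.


Beat values:
  quarter = 1 beat
  dotted quarter = 1.5 beats
  dotted quarter = 1.5 beats
  eighth = 0.5 beats
Sum = 1 + 1.5 + 1.5 + 0.5
= 4.5 beats


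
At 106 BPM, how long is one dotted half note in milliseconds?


Working:
One quarter-note beat = 60000 / BPM = 60000 / 106 ms
Dotted half note = 3 × quarter note
Duration = 3 × 60000 / 106 = 180000 / 106
= 1698.1 ms


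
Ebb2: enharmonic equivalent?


Let's work it out.
Enharmonic notes sound the same pitch but are spelled with different letter names
Ebb and D name the same pitch class
= D2


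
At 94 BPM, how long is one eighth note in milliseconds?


Let's work it out.
One quarter-note beat = 60000 / BPM = 60000 / 94 ms
Eighth note = 1/2 × quarter note
Duration = 1/2 × 60000 / 94 = 30000 / 94
= 319.1 ms


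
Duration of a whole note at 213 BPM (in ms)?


Reasoning:
One quarter-note beat = 60000 / BPM = 60000 / 213 ms
Whole note = 4 × quarter note
Duration = 4 × 60000 / 213 = 240000 / 213
= 1126.8 ms


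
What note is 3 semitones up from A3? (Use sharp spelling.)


Working:
A3: chromatic position 9 in octave 3 → absolute = 3×12 + 9 = 45
Transpose up 3: 45 + 3 = 48
48 = 4×12 + 0 → C in octave 4
Result = C4


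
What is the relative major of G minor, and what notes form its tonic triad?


Step by step:
The relative major shares the key signature and is a minor 3rd above the minor tonic
A minor 3rd above G is Bb
→ relative major of G minor is Bb major
Tonic triad of Bb major = root + major 3rd + perfect 5th = Bb D F
= Bb major; triad = Bb D F


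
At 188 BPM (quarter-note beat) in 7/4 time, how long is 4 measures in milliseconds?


Reasoning:
Quarter-note beat duration = 60000 / 188 ms
Beats per measure (7/4) = 7
One measure = 7 × 60000 / 188 = 420000 / 188 ms
4 measures = 4 × 420000 / 188 = 1680000 / 188
= 8936.2 ms


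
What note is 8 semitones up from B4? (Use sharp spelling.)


Let's work it out.
B4: chromatic position 11 in octave 4 → absolute = 4×12 + 11 = 59
Transpose up 8: 59 + 8 = 67
67 = 5×12 + 7 → G in octave 5
Result = G5


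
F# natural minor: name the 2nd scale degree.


Natural minor scale pattern: W-H-W-W-H-W-W (2-1-2-2-1-2-2 semitones)
Starting from F#:
  F# + 2 semitones → G#
  G# + 1 semitone → A
  A + 2 semitones → B
  B + 2 semitones → C#
  C# + 1 semitone → D
  D + 2 semitones → E
  E + 2 semitones → F#
Scale: F# G# A B C# D E
Degree 2 = G#


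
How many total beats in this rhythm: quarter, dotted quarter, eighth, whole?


Step by step:
Beat values:
  quarter = 1 beat
  dotted quarter = 1.5 beats
  eighth = 0.5 beats
  whole = 4 beats
Sum = 1 + 1.5 + 0.5 + 4
= 7 beats


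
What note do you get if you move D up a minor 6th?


minor 6th: 6 letter names, 8 semitones
Letter: D + 5 → B
Pitch: D + 8 semitones, spelled as a B → Bb
= Bb


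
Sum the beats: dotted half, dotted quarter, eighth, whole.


Beat values:
  dotted half = 3 beats
  dotted quarter = 1.5 beats
  eighth = 0.5 beats
  whole = 4 beats
Sum = 3 + 1.5 + 0.5 + 4
= 9 beats


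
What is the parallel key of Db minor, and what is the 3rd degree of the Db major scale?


Parallel keys share the same tonic but differ in mode
Db minor → parallel is Db major
Db major scale: Db Eb F Gb Ab Bb C
= Db major; 3rd degree = F


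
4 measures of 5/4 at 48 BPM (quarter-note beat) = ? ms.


Quarter-note beat duration = 60000 / 48 ms
Beats per measure (5/4) = 5
One measure = 5 × 60000 / 48 = 300000 / 48 ms
4 measures = 4 × 300000 / 48 = 1200000 / 48
= 25000.0 ms


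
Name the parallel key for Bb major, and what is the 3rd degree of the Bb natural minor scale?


Reasoning:
Parallel keys share the same tonic but differ in mode
Bb major → parallel is Bb minor
Bb natural minor scale: Bb C Db Eb F Gb Ab
= Bb minor; 3rd degree = Db


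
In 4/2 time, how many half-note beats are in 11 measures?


Time signature 4/2: the bottom number 2 means the half note gets one count
The top number 4 means 4 half-note beats per measure
Total = 4 × 11 measures
= 44 half-note beats


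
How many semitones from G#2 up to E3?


Absolute semitone position = octave×12 + chromatic position
G#2: 2×12 + 8 = 32
E3: 3×12 + 4 = 40
Difference = 40 - 32 = 8
= 8 semitones
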